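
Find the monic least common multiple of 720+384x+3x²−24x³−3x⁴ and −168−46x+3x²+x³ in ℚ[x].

10080+5616x−70x²−463x³−51x⁴+7x⁵+x⁶

Apply the Euclidean algorithm:
  −3x⁴−24x³+3x²+384x+720 = (−3x−15)(x³+3x²−46x−168) + (−90x²−810x−1800)
  x³+3x²−46x−168 = (−(1/90)x+1/15)(−90x²−810x−1800) + (−12x−48)
  −90x²−810x−1800 = ((15/2)x+75/2)(−12x−48) + (0)
Last nonzero remainder: −12x−48. Dividing through by −12 gives the monic gcd x+4.
Then lcm(f, g) = f·g / gcd(f, g); expanding and making the result monic gives the answer.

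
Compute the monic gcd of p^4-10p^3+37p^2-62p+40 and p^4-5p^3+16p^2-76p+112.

p^2-6p+8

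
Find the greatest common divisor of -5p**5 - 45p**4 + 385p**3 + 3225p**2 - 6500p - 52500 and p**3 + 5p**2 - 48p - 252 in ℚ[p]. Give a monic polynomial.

p**2 - p - 42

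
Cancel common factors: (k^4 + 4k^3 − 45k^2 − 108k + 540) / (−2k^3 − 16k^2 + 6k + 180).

(−k^2 − k + 30)/(2k + 10)

Repeated division with remainder:
  k^4 + 4k^3 − 45k^2 − 108k + 540 = (−(1/2)k + 2)(−2k^3 − 16k^2 + 6k + 180) + (−10k^2 − 30k + 180)
  −2k^3 − 16k^2 + 6k + 180 = ((1/5)k + 1)(−10k^2 − 30k + 180) + (0)
Last nonzero remainder: −10k^2 − 30k + 180. Dividing through by −10 gives the monic gcd k^2 + 3k − 18.
Cancel k^2 + 3k − 18 from numerator and denominator to get the reduced form.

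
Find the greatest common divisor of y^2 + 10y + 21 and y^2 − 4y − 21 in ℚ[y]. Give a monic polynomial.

Euclidean algorithm in ℚ[y]:
  y^2 + 10y + 21 = (y^2 − 4y − 21) + (14y + 42)
  y^2 − 4y − 21 = ((1/14)y − 1/2)(14y + 42) + (0)
Last nonzero remainder: 14y + 42. Dividing through by 14 gives the monic gcd y + 3.

y + 3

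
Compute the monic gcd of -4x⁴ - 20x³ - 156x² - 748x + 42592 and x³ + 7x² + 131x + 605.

By polynomial division,
  -4x⁴ - 20x³ - 156x² - 748x + 42592 = (-4x + 8)(x³ + 7x² + 131x + 605) + (312x² + 624x + 37752)
  x³ + 7x² + 131x + 605 = ((1/312)x + 5/312)(312x² + 624x + 37752) + (0)
Last nonzero remainder: 312x² + 624x + 37752. Dividing through by 312 gives the monic gcd x² + 2x + 121.

x² + 2x + 121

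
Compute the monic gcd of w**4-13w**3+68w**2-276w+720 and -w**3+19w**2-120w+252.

w**2-12w+36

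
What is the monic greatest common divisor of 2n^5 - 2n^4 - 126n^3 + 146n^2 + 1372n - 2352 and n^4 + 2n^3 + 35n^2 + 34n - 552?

n^2 + n - 12

By polynomial division,
  2n^5 - 2n^4 - 126n^3 + 146n^2 + 1372n - 2352 = (2n - 6)(n^4 + 2n^3 + 35n^2 + 34n - 552) + (-184n^3 + 288n^2 + 2680n - 5664)
  n^4 + 2n^3 + 35n^2 + 34n - 552 = (-(1/184)n - 41/2116)(-184n^3 + 288n^2 + 2680n - 5664) + ((29172/529)n^2 + (29172/529)n - 350064/529)
  -184n^3 + 288n^2 + 2680n - 5664 = (-(24334/7293)n + 62422/7293)((29172/529)n^2 + (29172/529)n - 350064/529) + (0)
Last nonzero remainder: (29172/529)n^2 + (29172/529)n - 350064/529. Dividing through by 29172/529 gives the monic gcd n^2 + n - 12.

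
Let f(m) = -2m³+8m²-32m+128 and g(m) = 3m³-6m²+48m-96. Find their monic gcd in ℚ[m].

Repeated division with remainder:
  -2m³+8m²-32m+128 = (-2/3)(3m³-6m²+48m-96) + (4m²+64)
  3m³-6m²+48m-96 = ((3/4)m-3/2)(4m²+64) + (0)
Last nonzero remainder: 4m²+64. Dividing through by 4 gives the monic gcd m²+16.

m²+16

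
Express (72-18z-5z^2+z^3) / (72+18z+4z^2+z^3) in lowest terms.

(18-9z+z^2)/(18+z^2)

Repeated division with remainder:
  z^3-5z^2-18z+72 = (z^3+4z^2+18z+72) + (-9z^2-36z)
  z^3+4z^2+18z+72 = (-(1/9)z)(-9z^2-36z) + (18z+72)
  -9z^2-36z = (-(1/2)z)(18z+72) + (0)
Last nonzero remainder: 18z+72. Dividing through by 18 gives the monic gcd z+4.
Cancel z+4 from numerator and denominator to get the reduced form.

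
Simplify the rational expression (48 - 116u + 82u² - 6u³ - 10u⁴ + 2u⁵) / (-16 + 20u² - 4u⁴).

(-12 + 11u + 2u² - u³)/(4 + 6u + 2u²)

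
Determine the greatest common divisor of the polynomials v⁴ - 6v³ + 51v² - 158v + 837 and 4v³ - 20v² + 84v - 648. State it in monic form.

Euclidean algorithm in ℚ[v]:
  v⁴ - 6v³ + 51v² - 158v + 837 = ((1/4)v - 1/4)(4v³ - 20v² + 84v - 648) + (25v² + 25v + 675)
  4v³ - 20v² + 84v - 648 = ((4/25)v - 24/25)(25v² + 25v + 675) + (0)
Last nonzero remainder: 25v² + 25v + 675. Dividing through by 25 gives the monic gcd v² + v + 27.

v² + v + 27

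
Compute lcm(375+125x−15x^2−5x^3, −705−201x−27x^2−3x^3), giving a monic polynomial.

Apply the Euclidean algorithm:
  −5x^3−15x^2+125x+375 = (5/3)(−3x^3−27x^2−201x−705) + (30x^2+460x+1550)
  −3x^3−27x^2−201x−705 = (−(1/10)x+19/30)(30x^2+460x+1550) + (−(1012/3)x−5060/3)
  30x^2+460x+1550 = (−(45/506)x−465/506)(−(1012/3)x−5060/3) + (0)
Last nonzero remainder: −(1012/3)x−5060/3. Dividing through by −1012/3 gives the monic gcd x+5.
Then lcm(f, g) = f·g / gcd(f, g); expanding and making the result monic gives the answer.

−3525−1475x−34x^2+34x^3+7x^4+x^5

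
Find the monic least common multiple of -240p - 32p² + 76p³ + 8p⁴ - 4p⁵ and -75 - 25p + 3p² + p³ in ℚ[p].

300p + 100p² - 87p³ - 29p⁴ + 3p⁵ + p⁶

By polynomial division,
  -4p⁵ + 8p⁴ + 76p³ - 32p² - 240p = (-4p² + 20p - 84)(p³ + 3p² - 25p - 75) + (420p² - 840p - 6300)
  p³ + 3p² - 25p - 75 = ((1/420)p + 1/84)(420p² - 840p - 6300) + (0)
Last nonzero remainder: 420p² - 840p - 6300. Dividing through by 420 gives the monic gcd p² - 2p - 15.
Then lcm(f, g) = f·g / gcd(f, g); expanding and making the result monic gives the answer.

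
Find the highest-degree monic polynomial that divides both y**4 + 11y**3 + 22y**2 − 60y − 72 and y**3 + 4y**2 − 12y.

Repeated division with remainder:
  y**4 + 11y**3 + 22y**2 − 60y − 72 = (y + 7)(y**3 + 4y**2 − 12y) + (6y**2 + 24y − 72)
  y**3 + 4y**2 − 12y = ((1/6)y)(6y**2 + 24y − 72) + (0)
Last nonzero remainder: 6y**2 + 24y − 72. Dividing through by 6 gives the monic gcd y**2 + 4y − 12.

y**2 + 4y − 12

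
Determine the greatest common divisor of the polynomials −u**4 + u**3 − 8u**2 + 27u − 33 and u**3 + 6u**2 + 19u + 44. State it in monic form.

u**2 + 2u + 11

Repeated division with remainder:
  −u**4 + u**3 − 8u**2 + 27u − 33 = (−u + 7)(u**3 + 6u**2 + 19u + 44) + (−31u**2 − 62u − 341)
  u**3 + 6u**2 + 19u + 44 = (−(1/31)u − 4/31)(−31u**2 − 62u − 341) + (0)
Last nonzero remainder: −31u**2 − 62u − 341. Dividing through by −31 gives the monic gcd u**2 + 2u + 11.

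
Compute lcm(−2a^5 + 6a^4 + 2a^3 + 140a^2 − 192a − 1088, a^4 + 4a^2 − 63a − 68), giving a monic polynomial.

a^6 − 2a^5 − 4a^4 − 71a^3 + 26a^2 + 640a + 544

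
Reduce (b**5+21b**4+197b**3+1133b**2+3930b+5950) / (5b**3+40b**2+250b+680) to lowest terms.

(b**3+17b**2+95b+175)/(5b+20)

Repeated division with remainder:
  b**5+21b**4+197b**3+1133b**2+3930b+5950 = ((1/5)b**2+(13/5)b+43/5)(5b**3+40b**2+250b+680) + (3b**2+12b+102)
  5b**3+40b**2+250b+680 = ((5/3)b+20/3)(3b**2+12b+102) + (0)
Last nonzero remainder: 3b**2+12b+102. Dividing through by 3 gives the monic gcd b**2+4b+34.
Cancel b**2+4b+34 from numerator and denominator to get the reduced form.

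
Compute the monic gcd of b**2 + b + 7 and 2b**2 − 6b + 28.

1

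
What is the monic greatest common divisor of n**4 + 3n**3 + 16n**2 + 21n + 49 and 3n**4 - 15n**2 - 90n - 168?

Euclidean algorithm in ℚ[n]:
  n**4 + 3n**3 + 16n**2 + 21n + 49 = (1/3)(3n**4 - 15n**2 - 90n - 168) + (3n**3 + 21n**2 + 51n + 105)
  3n**4 - 15n**2 - 90n - 168 = (n - 7)(3n**3 + 21n**2 + 51n + 105) + (81n**2 + 162n + 567)
  3n**3 + 21n**2 + 51n + 105 = ((1/27)n + 5/27)(81n**2 + 162n + 567) + (0)
Last nonzero remainder: 81n**2 + 162n + 567. Dividing through by 81 gives the monic gcd n**2 + 2n + 7.

n**2 + 2n + 7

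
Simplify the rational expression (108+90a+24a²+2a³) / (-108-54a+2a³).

Euclidean algorithm in ℚ[a]:
  2a³+24a²+90a+108 = (2a³-54a-108) + (24a²+144a+216)
  2a³-54a-108 = ((1/12)a-1/2)(24a²+144a+216) + (0)
Last nonzero remainder: 24a²+144a+216. Dividing through by 24 gives the monic gcd a²+6a+9.
Cancel a²+6a+9 from numerator and denominator to get the reduced form.

(6+a)/(-6+a)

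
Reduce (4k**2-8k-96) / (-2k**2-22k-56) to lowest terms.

Repeated division with remainder:
  4k**2-8k-96 = (-2)(-2k**2-22k-56) + (-52k-208)
  -2k**2-22k-56 = ((1/26)k+7/26)(-52k-208) + (0)
Last nonzero remainder: -52k-208. Dividing through by -52 gives the monic gcd k+4.
Cancel k+4 from numerator and denominator to get the reduced form.

(-2k+12)/(k+7)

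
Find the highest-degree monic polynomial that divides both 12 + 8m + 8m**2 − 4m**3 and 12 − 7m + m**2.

Repeated division with remainder:
  −4m**3 + 8m**2 + 8m + 12 = (−4m − 20)(m**2 − 7m + 12) + (−84m + 252)
  m**2 − 7m + 12 = (−(1/84)m + 1/21)(−84m + 252) + (0)
Last nonzero remainder: −84m + 252. Dividing through by −84 gives the monic gcd m − 3.

−3 + m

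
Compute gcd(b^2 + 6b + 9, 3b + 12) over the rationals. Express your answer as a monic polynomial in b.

1

Apply the Euclidean algorithm:
  b^2 + 6b + 9 = ((1/3)b + 2/3)(3b + 12) + (1)
  3b + 12 = (3b + 12)(1) + (0)
The last nonzero remainder is the constant 1, so the polynomials are coprime and gcd = 1.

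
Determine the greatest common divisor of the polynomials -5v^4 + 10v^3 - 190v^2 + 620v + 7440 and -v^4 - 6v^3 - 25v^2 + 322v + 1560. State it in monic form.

v^2 - 2v - 24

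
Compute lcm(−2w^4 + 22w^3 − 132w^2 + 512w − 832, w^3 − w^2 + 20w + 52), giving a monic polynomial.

By polynomial division,
  −2w^4 + 22w^3 − 132w^2 + 512w − 832 = (−2w + 20)(w^3 − w^2 + 20w + 52) + (−72w^2 + 216w − 1872)
  w^3 − w^2 + 20w + 52 = (−(1/72)w − 1/36)(−72w^2 + 216w − 1872) + (0)
Last nonzero remainder: −72w^2 + 216w − 1872. Dividing through by −72 gives the monic gcd w^2 − 3w + 26.
Then lcm(f, g) = f·g / gcd(f, g); expanding and making the result monic gives the answer.

w^5 − 9w^4 + 44w^3 − 124w^2 − 96w + 832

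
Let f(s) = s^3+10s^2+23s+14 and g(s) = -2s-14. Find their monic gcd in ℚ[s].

s+7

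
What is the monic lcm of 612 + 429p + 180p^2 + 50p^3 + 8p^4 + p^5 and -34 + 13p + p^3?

By polynomial division,
  p^5 + 8p^4 + 50p^3 + 180p^2 + 429p + 612 = (p^2 + 8p + 37)(p^3 + 13p - 34) + (110p^2 + 220p + 1870)
  p^3 + 13p - 34 = ((1/110)p - 1/55)(110p^2 + 220p + 1870) + (0)
Last nonzero remainder: 110p^2 + 220p + 1870. Dividing through by 110 gives the monic gcd p^2 + 2p + 17.
Then lcm(f, g) = f·g / gcd(f, g); expanding and making the result monic gives the answer.

-1224 - 246p + 69p^2 + 80p^3 + 34p^4 + 6p^5 + p^6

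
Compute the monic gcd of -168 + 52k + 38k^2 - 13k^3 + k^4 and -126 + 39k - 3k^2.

By polynomial division,
  k^4 - 13k^3 + 38k^2 + 52k - 168 = (-(1/3)k^2 + 4/3)(-3k^2 + 39k - 126) + (0)
Last nonzero remainder: -3k^2 + 39k - 126. Dividing through by -3 gives the monic gcd k^2 - 13k + 42.

42 - 13k + k^2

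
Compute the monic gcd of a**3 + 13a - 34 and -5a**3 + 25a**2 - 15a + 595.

a**2 + 2a + 17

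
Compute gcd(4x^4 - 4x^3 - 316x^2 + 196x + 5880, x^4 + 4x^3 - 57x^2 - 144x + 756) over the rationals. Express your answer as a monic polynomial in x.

x^2 + x - 42

Repeated division with remainder:
  4x^4 - 4x^3 - 316x^2 + 196x + 5880 = (4)(x^4 + 4x^3 - 57x^2 - 144x + 756) + (-20x^3 - 88x^2 + 772x + 2856)
  x^4 + 4x^3 - 57x^2 - 144x + 756 = (-(1/20)x + 1/50)(-20x^3 - 88x^2 + 772x + 2856) + (-(416/25)x^2 - (416/25)x + 17472/25)
  -20x^3 - 88x^2 + 772x + 2856 = ((125/104)x + 425/104)(-(416/25)x^2 - (416/25)x + 17472/25) + (0)
Last nonzero remainder: -(416/25)x^2 - (416/25)x + 17472/25. Dividing through by -416/25 gives the monic gcd x^2 + x - 42.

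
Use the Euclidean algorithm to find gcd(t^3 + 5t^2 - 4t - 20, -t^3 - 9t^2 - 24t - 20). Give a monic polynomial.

Euclidean algorithm in ℚ[t]:
  t^3 + 5t^2 - 4t - 20 = (-1)(-t^3 - 9t^2 - 24t - 20) + (-4t^2 - 28t - 40)
  -t^3 - 9t^2 - 24t - 20 = ((1/4)t + 1/2)(-4t^2 - 28t - 40) + (0)
Last nonzero remainder: -4t^2 - 28t - 40. Dividing through by -4 gives the monic gcd t^2 + 7t + 10.

t^2 + 7t + 10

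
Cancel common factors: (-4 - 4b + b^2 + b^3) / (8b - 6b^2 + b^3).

Repeated division with remainder:
  b^3 + b^2 - 4b - 4 = (b^3 - 6b^2 + 8b) + (7b^2 - 12b - 4)
  b^3 - 6b^2 + 8b = ((1/7)b - 30/49)(7b^2 - 12b - 4) + ((60/49)b - 120/49)
  7b^2 - 12b - 4 = ((343/60)b + 49/30)((60/49)b - 120/49) + (0)
Last nonzero remainder: (60/49)b - 120/49. Dividing through by 60/49 gives the monic gcd b - 2.
Cancel b - 2 from numerator and denominator to get the reduced form.

(2 + 3b + b^2)/(-4b + b^2)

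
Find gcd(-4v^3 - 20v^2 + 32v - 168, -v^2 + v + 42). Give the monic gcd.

Euclidean algorithm in ℚ[v]:
  -4v^3 - 20v^2 + 32v - 168 = (4v + 24)(-v^2 + v + 42) + (-160v - 1176)
  -v^2 + v + 42 = ((1/160)v - 167/3200)(-160v - 1176) + (-7749/400)
  -160v - 1176 = ((64000/7749)v + 22400/369)(-7749/400) + (0)
The last nonzero remainder is the constant -7749/400, so the polynomials are coprime and gcd = 1.

1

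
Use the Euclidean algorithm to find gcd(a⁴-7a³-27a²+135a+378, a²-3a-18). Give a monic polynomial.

a²-3a-18

Euclidean algorithm in ℚ[a]:
  a⁴-7a³-27a²+135a+378 = (a²-4a-21)(a²-3a-18) + (0)
The last nonzero remainder a²-3a-18 is already monic.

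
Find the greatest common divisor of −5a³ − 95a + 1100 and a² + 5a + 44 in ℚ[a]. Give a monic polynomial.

Apply the Euclidean algorithm:
  −5a³ − 95a + 1100 = (−5a + 25)(a² + 5a + 44) + (0)
The last nonzero remainder a² + 5a + 44 is already monic.

a² + 5a + 44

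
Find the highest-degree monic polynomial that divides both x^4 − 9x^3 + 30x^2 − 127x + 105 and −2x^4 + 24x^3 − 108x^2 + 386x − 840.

x^3 − 8x^2 + 22x − 105

Repeated division with remainder:
  x^4 − 9x^3 + 30x^2 − 127x + 105 = (−1/2)(−2x^4 + 24x^3 − 108x^2 + 386x − 840) + (3x^3 − 24x^2 + 66x − 315)
  −2x^4 + 24x^3 − 108x^2 + 386x − 840 = (−(2/3)x + 8/3)(3x^3 − 24x^2 + 66x − 315) + (0)
Last nonzero remainder: 3x^3 − 24x^2 + 66x − 315. Dividing through by 3 gives the monic gcd x^3 − 8x^2 + 22x − 105.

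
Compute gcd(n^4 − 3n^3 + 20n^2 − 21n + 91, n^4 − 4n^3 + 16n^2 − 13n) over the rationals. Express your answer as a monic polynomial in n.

n^2 − 3n + 13

By polynomial division,
  n^4 − 3n^3 + 20n^2 − 21n + 91 = (n^4 − 4n^3 + 16n^2 − 13n) + (n^3 + 4n^2 − 8n + 91)
  n^4 − 4n^3 + 16n^2 − 13n = (n − 8)(n^3 + 4n^2 − 8n + 91) + (56n^2 − 168n + 728)
  n^3 + 4n^2 − 8n + 91 = ((1/56)n + 1/8)(56n^2 − 168n + 728) + (0)
Last nonzero remainder: 56n^2 − 168n + 728. Dividing through by 56 gives the monic gcd n^2 − 3n + 13.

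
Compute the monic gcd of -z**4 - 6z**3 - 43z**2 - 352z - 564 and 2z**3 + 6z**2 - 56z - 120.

z**2 + 8z + 12

Euclidean algorithm in ℚ[z]:
  -z**4 - 6z**3 - 43z**2 - 352z - 564 = (-(1/2)z - 3/2)(2z**3 + 6z**2 - 56z - 120) + (-62z**2 - 496z - 744)
  2z**3 + 6z**2 - 56z - 120 = (-(1/31)z + 5/31)(-62z**2 - 496z - 744) + (0)
Last nonzero remainder: -62z**2 - 496z - 744. Dividing through by -62 gives the monic gcd z**2 + 8z + 12.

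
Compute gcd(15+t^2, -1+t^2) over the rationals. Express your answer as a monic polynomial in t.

By polynomial division,
  t^2+15 = (t^2-1) + (16)
  t^2-1 = ((1/16)t^2-1/16)(16) + (0)
The last nonzero remainder is the constant 16, so the polynomials are coprime and gcd = 1.

1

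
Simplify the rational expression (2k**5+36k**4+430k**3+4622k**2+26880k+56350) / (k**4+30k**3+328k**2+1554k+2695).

Repeated division with remainder:
  2k**5+36k**4+430k**3+4622k**2+26880k+56350 = (2k−24)(k**4+30k**3+328k**2+1554k+2695) + (494k**3+9386k**2+58786k+121030)
  k**4+30k**3+328k**2+1554k+2695 = ((1/494)k+11/494)(494k**3+9386k**2+58786k+121030) + (0)
Last nonzero remainder: 494k**3+9386k**2+58786k+121030. Dividing through by 494 gives the monic gcd k**3+19k**2+119k+245.
Cancel k**3+19k**2+119k+245 from numerator and denominator to get the reduced form.

(2k**2−2k+230)/(k+11)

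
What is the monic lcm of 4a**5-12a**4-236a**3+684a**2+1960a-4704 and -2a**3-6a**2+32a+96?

Euclidean algorithm in ℚ[a]:
  4a**5-12a**4-236a**3+684a**2+1960a-4704 = (-2a**2+12a+50)(-2a**3-6a**2+32a+96) + (792a**2-792a-9504)
  -2a**3-6a**2+32a+96 = (-(1/396)a-1/99)(792a**2-792a-9504) + (0)
Last nonzero remainder: 792a**2-792a-9504. Dividing through by 792 gives the monic gcd a**2-a-12.
Then lcm(f, g) = f·g / gcd(f, g); expanding and making the result monic gives the answer.

a**6+a**5-71a**4-65a**3+1174a**2+784a-4704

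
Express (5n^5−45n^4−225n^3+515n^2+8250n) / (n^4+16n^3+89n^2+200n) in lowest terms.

(5n^2−85n+330)/(n+8)

Euclidean algorithm in ℚ[n]:
  5n^5−45n^4−225n^3+515n^2+8250n = (5n−125)(n^4+16n^3+89n^2+200n) + (1330n^3+10640n^2+33250n)
  n^4+16n^3+89n^2+200n = ((1/1330)n+4/665)(1330n^3+10640n^2+33250n) + (0)
Last nonzero remainder: 1330n^3+10640n^2+33250n. Dividing through by 1330 gives the monic gcd n^3+8n^2+25n.
Cancel n^3+8n^2+25n from numerator and denominator to get the reduced form.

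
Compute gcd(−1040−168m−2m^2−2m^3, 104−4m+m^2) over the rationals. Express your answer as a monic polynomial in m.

Euclidean algorithm in ℚ[m]:
  −2m^3−2m^2−168m−1040 = (−2m−10)(m^2−4m+104) + (0)
The last nonzero remainder m^2−4m+104 is already monic.

104−4m+m^2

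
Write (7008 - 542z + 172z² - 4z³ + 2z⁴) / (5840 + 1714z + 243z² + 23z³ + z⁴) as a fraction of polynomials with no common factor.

(96 - 14z + 2z²)/(80 + 18z + z²)

Apply the Euclidean algorithm:
  2z⁴ - 4z³ + 172z² - 542z + 7008 = (2)(z⁴ + 23z³ + 243z² + 1714z + 5840) + (-50z³ - 314z² - 3970z - 4672)
  z⁴ + 23z³ + 243z² + 1714z + 5840 = (-(1/50)z - 209/625)(-50z³ - 314z² - 3970z - 4672) + ((36624/625)z² + (36624/125)z + 2673552/625)
  -50z³ - 314z² - 3970z - 4672 = (-(15625/18312)z - 2500/2289)((36624/625)z² + (36624/125)z + 2673552/625) + (0)
Last nonzero remainder: (36624/625)z² + (36624/125)z + 2673552/625. Dividing through by 36624/625 gives the monic gcd z² + 5z + 73.
Cancel z² + 5z + 73 from numerator and denominator to get the reduced form.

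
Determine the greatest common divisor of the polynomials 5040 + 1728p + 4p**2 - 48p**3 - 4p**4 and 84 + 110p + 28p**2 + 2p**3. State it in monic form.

42 + 13p + p**2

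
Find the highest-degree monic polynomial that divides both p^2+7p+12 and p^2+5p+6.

p+3

Euclidean algorithm in ℚ[p]:
  p^2+7p+12 = (p^2+5p+6) + (2p+6)
  p^2+5p+6 = ((1/2)p+1)(2p+6) + (0)
Last nonzero remainder: 2p+6. Dividing through by 2 gives the monic gcd p+3.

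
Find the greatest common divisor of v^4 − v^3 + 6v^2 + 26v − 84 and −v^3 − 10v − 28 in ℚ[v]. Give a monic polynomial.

Euclidean algorithm in ℚ[v]:
  v^4 − v^3 + 6v^2 + 26v − 84 = (−v + 1)(−v^3 − 10v − 28) + (−4v^2 + 8v − 56)
  −v^3 − 10v − 28 = ((1/4)v + 1/2)(−4v^2 + 8v − 56) + (0)
Last nonzero remainder: −4v^2 + 8v − 56. Dividing through by −4 gives the monic gcd v^2 − 2v + 14.

v^2 − 2v + 14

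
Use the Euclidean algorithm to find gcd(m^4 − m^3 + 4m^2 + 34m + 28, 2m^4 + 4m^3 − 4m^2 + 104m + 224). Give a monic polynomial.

Apply the Euclidean algorithm:
  m^4 − m^3 + 4m^2 + 34m + 28 = (1/2)(2m^4 + 4m^3 − 4m^2 + 104m + 224) + (−3m^3 + 6m^2 − 18m − 84)
  2m^4 + 4m^3 − 4m^2 + 104m + 224 = (−(2/3)m − 8/3)(−3m^3 + 6m^2 − 18m − 84) + (0)
Last nonzero remainder: −3m^3 + 6m^2 − 18m − 84. Dividing through by −3 gives the monic gcd m^3 − 2m^2 + 6m + 28.

m^3 − 2m^2 + 6m + 28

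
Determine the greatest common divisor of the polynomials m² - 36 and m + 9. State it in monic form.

By polynomial division,
  m² - 36 = (m - 9)(m + 9) + (45)
  m + 9 = ((1/45)m + 1/5)(45) + (0)
The last nonzero remainder is the constant 45, so the polynomials are coprime and gcd = 1.

1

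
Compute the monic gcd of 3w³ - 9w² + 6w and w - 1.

Repeated division with remainder:
  3w³ - 9w² + 6w = (3w² - 6w)(w - 1) + (0)
The last nonzero remainder w - 1 is already monic.

w - 1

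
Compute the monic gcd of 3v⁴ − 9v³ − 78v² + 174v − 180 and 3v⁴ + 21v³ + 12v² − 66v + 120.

By polynomial division,
  3v⁴ − 9v³ − 78v² + 174v − 180 = (3v⁴ + 21v³ + 12v² − 66v + 120) + (−30v³ − 90v² + 240v − 300)
  3v⁴ + 21v³ + 12v² − 66v + 120 = (−(1/10)v − 2/5)(−30v³ − 90v² + 240v − 300) + (0)
Last nonzero remainder: −30v³ − 90v² + 240v − 300. Dividing through by −30 gives the monic gcd v³ + 3v² − 8v + 10.

v³ + 3v² − 8v + 10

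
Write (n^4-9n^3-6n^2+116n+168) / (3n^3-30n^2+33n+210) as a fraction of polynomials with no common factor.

(n^2-4n-12)/(3n-15)

Apply the Euclidean algorithm:
  n^4-9n^3-6n^2+116n+168 = ((1/3)n+1/3)(3n^3-30n^2+33n+210) + (-7n^2+35n+98)
  3n^3-30n^2+33n+210 = (-(3/7)n+15/7)(-7n^2+35n+98) + (0)
Last nonzero remainder: -7n^2+35n+98. Dividing through by -7 gives the monic gcd n^2-5n-14.
Cancel n^2-5n-14 from numerator and denominator to get the reduced form.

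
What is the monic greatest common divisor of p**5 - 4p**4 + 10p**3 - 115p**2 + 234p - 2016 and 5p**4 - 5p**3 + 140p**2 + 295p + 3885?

p**2 + 5p + 21

Apply the Euclidean algorithm:
  p**5 - 4p**4 + 10p**3 - 115p**2 + 234p - 2016 = ((1/5)p - 3/5)(5p**4 - 5p**3 + 140p**2 + 295p + 3885) + (-21p**3 - 90p**2 - 366p + 315)
  5p**4 - 5p**3 + 140p**2 + 295p + 3885 = (-(5/21)p + 185/147)(-21p**3 - 90p**2 - 366p + 315) + ((8140/49)p**2 + (40700/49)p + 24420/7)
  -21p**3 - 90p**2 - 366p + 315 = (-(1029/8140)p + 147/1628)((8140/49)p**2 + (40700/49)p + 24420/7) + (0)
Last nonzero remainder: (8140/49)p**2 + (40700/49)p + 24420/7. Dividing through by 8140/49 gives the monic gcd p**2 + 5p + 21.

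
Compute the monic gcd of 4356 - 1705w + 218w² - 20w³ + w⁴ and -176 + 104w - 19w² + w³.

44 - 15w + w²

Repeated division with remainder:
  w⁴ - 20w³ + 218w² - 1705w + 4356 = (w - 1)(w³ - 19w² + 104w - 176) + (95w² - 1425w + 4180)
  w³ - 19w² + 104w - 176 = ((1/95)w - 4/95)(95w² - 1425w + 4180) + (0)
Last nonzero remainder: 95w² - 1425w + 4180. Dividing through by 95 gives the monic gcd w² - 15w + 44.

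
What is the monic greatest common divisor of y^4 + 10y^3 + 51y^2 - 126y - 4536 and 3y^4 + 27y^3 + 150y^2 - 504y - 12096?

y^3 + y^2 + 42y - 504

Apply the Euclidean algorithm:
  y^4 + 10y^3 + 51y^2 - 126y - 4536 = (1/3)(3y^4 + 27y^3 + 150y^2 - 504y - 12096) + (y^3 + y^2 + 42y - 504)
  3y^4 + 27y^3 + 150y^2 - 504y - 12096 = (3y + 24)(y^3 + y^2 + 42y - 504) + (0)
The last nonzero remainder y^3 + y^2 + 42y - 504 is already monic.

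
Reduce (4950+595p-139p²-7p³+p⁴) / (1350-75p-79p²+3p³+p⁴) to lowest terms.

Euclidean algorithm in ℚ[p]:
  p⁴-7p³-139p²+595p+4950 = (p⁴+3p³-79p²-75p+1350) + (-10p³-60p²+670p+3600)
  p⁴+3p³-79p²-75p+1350 = (-(1/10)p+3/10)(-10p³-60p²+670p+3600) + (6p²+84p+270)
  -10p³-60p²+670p+3600 = (-(5/3)p+40/3)(6p²+84p+270) + (0)
Last nonzero remainder: 6p²+84p+270. Dividing through by 6 gives the monic gcd p²+14p+45.
Cancel p²+14p+45 from numerator and denominator to get the reduced form.

(110-21p+p²)/(30-11p+p²)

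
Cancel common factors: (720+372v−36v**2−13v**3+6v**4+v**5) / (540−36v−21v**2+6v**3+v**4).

(8+6v+v**2)/(6+v)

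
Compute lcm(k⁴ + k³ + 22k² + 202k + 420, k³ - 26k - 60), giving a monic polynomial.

Apply the Euclidean algorithm:
  k⁴ + k³ + 22k² + 202k + 420 = (k + 1)(k³ - 26k - 60) + (48k² + 288k + 480)
  k³ - 26k - 60 = ((1/48)k - 1/8)(48k² + 288k + 480) + (0)
Last nonzero remainder: 48k² + 288k + 480. Dividing through by 48 gives the monic gcd k² + 6k + 10.
Then lcm(f, g) = f·g / gcd(f, g); expanding and making the result monic gives the answer.

k⁵ - 5k⁴ + 16k³ + 70k² - 792k - 2520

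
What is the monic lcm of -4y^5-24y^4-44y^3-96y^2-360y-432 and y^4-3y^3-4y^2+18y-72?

Euclidean algorithm in ℚ[y]:
  -4y^5-24y^4-44y^3-96y^2-360y-432 = (-4y-36)(y^4-3y^3-4y^2+18y-72) + (-168y^3-168y^2-3024)
  y^4-3y^3-4y^2+18y-72 = (-(1/168)y+1/42)(-168y^3-168y^2-3024) + (0)
Last nonzero remainder: -168y^3-168y^2-3024. Dividing through by -168 gives the monic gcd y^3+y^2+18.
Then lcm(f, g) = f·g / gcd(f, g); expanding and making the result monic gives the answer.

y^6+2y^5-13y^4-20y^3-6y^2-252y-432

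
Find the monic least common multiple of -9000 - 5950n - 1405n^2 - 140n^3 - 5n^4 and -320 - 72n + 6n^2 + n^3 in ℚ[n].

-14400 - 7720n - 1058n^2 + 57n^3 + 20n^4 + n^5

Apply the Euclidean algorithm:
  -5n^4 - 140n^3 - 1405n^2 - 5950n - 9000 = (-5n - 110)(n^3 + 6n^2 - 72n - 320) + (-1105n^2 - 15470n - 44200)
  n^3 + 6n^2 - 72n - 320 = (-(1/1105)n + 8/1105)(-1105n^2 - 15470n - 44200) + (0)
Last nonzero remainder: -1105n^2 - 15470n - 44200. Dividing through by -1105 gives the monic gcd n^2 + 14n + 40.
Then lcm(f, g) = f·g / gcd(f, g); expanding and making the result monic gives the answer.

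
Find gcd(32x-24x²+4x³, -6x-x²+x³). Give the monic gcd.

Euclidean algorithm in ℚ[x]:
  4x³-24x²+32x = (4)(x³-x²-6x) + (-20x²+56x)
  x³-x²-6x = (-(1/20)x-9/100)(-20x²+56x) + (-(24/25)x)
  -20x²+56x = ((125/6)x-175/3)(-(24/25)x) + (0)
Last nonzero remainder: -(24/25)x. Dividing through by -24/25 gives the monic gcd x.

x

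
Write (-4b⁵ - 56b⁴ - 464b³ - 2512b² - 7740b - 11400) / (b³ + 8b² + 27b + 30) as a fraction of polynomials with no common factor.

By polynomial division,
  -4b⁵ - 56b⁴ - 464b³ - 2512b² - 7740b - 11400 = (-4b² - 24b - 164)(b³ + 8b² + 27b + 30) + (-432b² - 2592b - 6480)
  b³ + 8b² + 27b + 30 = (-(1/432)b - 1/216)(-432b² - 2592b - 6480) + (0)
Last nonzero remainder: -432b² - 2592b - 6480. Dividing through by -432 gives the monic gcd b² + 6b + 15.
Cancel b² + 6b + 15 from numerator and denominator to get the reduced form.

(-4b³ - 32b² - 212b - 760)/(b + 2)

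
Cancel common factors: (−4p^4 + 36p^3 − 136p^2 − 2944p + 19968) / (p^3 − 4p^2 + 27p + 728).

Apply the Euclidean algorithm:
  −4p^4 + 36p^3 − 136p^2 − 2944p + 19968 = (−4p + 20)(p^3 − 4p^2 + 27p + 728) + (52p^2 − 572p + 5408)
  p^3 − 4p^2 + 27p + 728 = ((1/52)p + 7/52)(52p^2 − 572p + 5408) + (0)
Last nonzero remainder: 52p^2 − 572p + 5408. Dividing through by 52 gives the monic gcd p^2 − 11p + 104.
Cancel p^2 − 11p + 104 from numerator and denominator to get the reduced form.

(−4p^2 − 8p + 192)/(p + 7)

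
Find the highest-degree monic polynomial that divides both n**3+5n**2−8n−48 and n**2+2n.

1

Euclidean algorithm in ℚ[n]:
  n**3+5n**2−8n−48 = (n+3)(n**2+2n) + (−14n−48)
  n**2+2n = (−(1/14)n+5/49)(−14n−48) + (240/49)
  −14n−48 = (−(343/120)n−49/5)(240/49) + (0)
The last nonzero remainder is the constant 240/49, so the polynomials are coprime and gcd = 1.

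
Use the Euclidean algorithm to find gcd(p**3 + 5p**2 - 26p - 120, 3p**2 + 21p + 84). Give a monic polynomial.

1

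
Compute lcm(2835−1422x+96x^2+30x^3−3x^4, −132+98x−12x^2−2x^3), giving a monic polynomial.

By polynomial division,
  −3x^4+30x^3+96x^2−1422x+2835 = ((3/2)x−24)(−2x^3−12x^2+98x−132) + (−339x^2+1128x−333)
  −2x^3−12x^2+98x−132 = ((2/339)x+2108/38307)(−339x^2+1128x−333) + ((483840/12769)x−1451520/12769)
  −339x^2+1128x−333 = (−(1442897/161280)x+472453/161280)((483840/12769)x−1451520/12769) + (0)
Last nonzero remainder: (483840/12769)x−1451520/12769. Dividing through by 483840/12769 gives the monic gcd x−3.
Then lcm(f, g) = f·g / gcd(f, g); expanding and making the result monic gives the answer.

20790−18933x+4025x^2+406x^3−144x^4−x^5+x^6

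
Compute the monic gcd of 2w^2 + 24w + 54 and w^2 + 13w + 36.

Apply the Euclidean algorithm:
  2w^2 + 24w + 54 = (2)(w^2 + 13w + 36) + (−2w − 18)
  w^2 + 13w + 36 = (−(1/2)w − 2)(−2w − 18) + (0)
Last nonzero remainder: −2w − 18. Dividing through by −2 gives the monic gcd w + 9.

w + 9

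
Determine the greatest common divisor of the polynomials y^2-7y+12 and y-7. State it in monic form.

Apply the Euclidean algorithm:
  y^2-7y+12 = (y)(y-7) + (12)
  y-7 = ((1/12)y-7/12)(12) + (0)
The last nonzero remainder is the constant 12, so the polynomials are coprime and gcd = 1.

1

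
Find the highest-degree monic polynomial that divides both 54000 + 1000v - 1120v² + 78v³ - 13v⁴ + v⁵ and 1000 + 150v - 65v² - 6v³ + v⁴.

-50 - 5v + v²

By polynomial division,
  v⁵ - 13v⁴ + 78v³ - 1120v² + 1000v + 54000 = (v - 7)(v⁴ - 6v³ - 65v² + 150v + 1000) + (101v³ - 1725v² + 1050v + 61000)
  v⁴ - 6v³ - 65v² + 150v + 1000 = ((1/101)v + 1119/10201)(101v³ - 1725v² + 1050v + 61000) + ((1161160/10201)v² - (5805800/10201)v - 58058000/10201)
  101v³ - 1725v² + 1050v + 61000 = ((1030301/1161160)v - 622261/58058)((1161160/10201)v² - (5805800/10201)v - 58058000/10201) + (0)
Last nonzero remainder: (1161160/10201)v² - (5805800/10201)v - 58058000/10201. Dividing through by 1161160/10201 gives the monic gcd v² - 5v - 50.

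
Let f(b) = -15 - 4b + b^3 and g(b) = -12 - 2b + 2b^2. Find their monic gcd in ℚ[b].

Repeated division with remainder:
  b^3 - 4b - 15 = ((1/2)b + 1/2)(2b^2 - 2b - 12) + (3b - 9)
  2b^2 - 2b - 12 = ((2/3)b + 4/3)(3b - 9) + (0)
Last nonzero remainder: 3b - 9. Dividing through by 3 gives the monic gcd b - 3.

-3 + b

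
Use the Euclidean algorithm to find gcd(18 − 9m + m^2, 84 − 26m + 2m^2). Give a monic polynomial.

−6 + m

Euclidean algorithm in ℚ[m]:
  m^2 − 9m + 18 = (1/2)(2m^2 − 26m + 84) + (4m − 24)
  2m^2 − 26m + 84 = ((1/2)m − 7/2)(4m − 24) + (0)
Last nonzero remainder: 4m − 24. Dividing through by 4 gives the monic gcd m − 6.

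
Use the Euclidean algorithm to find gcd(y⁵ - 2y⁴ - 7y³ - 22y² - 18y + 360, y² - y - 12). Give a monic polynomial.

y² - y - 12

Euclidean algorithm in ℚ[y]:
  y⁵ - 2y⁴ - 7y³ - 22y² - 18y + 360 = (y³ - y² + 4y - 30)(y² - y - 12) + (0)
The last nonzero remainder y² - y - 12 is already monic.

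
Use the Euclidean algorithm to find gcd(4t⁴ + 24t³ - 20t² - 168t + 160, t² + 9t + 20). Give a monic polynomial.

t² + 9t + 20

Apply the Euclidean algorithm:
  4t⁴ + 24t³ - 20t² - 168t + 160 = (4t² - 12t + 8)(t² + 9t + 20) + (0)
The last nonzero remainder t² + 9t + 20 is already monic.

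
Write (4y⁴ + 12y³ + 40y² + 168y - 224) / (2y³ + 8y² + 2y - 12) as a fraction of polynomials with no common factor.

(2y³ + 8y² + 28y + 112)/(y² + 5y + 6)

Apply the Euclidean algorithm:
  4y⁴ + 12y³ + 40y² + 168y - 224 = (2y - 2)(2y³ + 8y² + 2y - 12) + (52y² + 196y - 248)
  2y³ + 8y² + 2y - 12 = ((1/26)y + 3/338)(52y² + 196y - 248) + ((1656/169)y - 1656/169)
  52y² + 196y - 248 = ((2197/414)y + 5239/207)((1656/169)y - 1656/169) + (0)
Last nonzero remainder: (1656/169)y - 1656/169. Dividing through by 1656/169 gives the monic gcd y - 1.
Cancel y - 1 from numerator and denominator to get the reduced form.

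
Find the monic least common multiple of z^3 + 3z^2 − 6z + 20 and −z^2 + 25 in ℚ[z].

z^4 − 2z^3 − 21z^2 + 50z − 100

Repeated division with remainder:
  z^3 + 3z^2 − 6z + 20 = (−z − 3)(−z^2 + 25) + (19z + 95)
  −z^2 + 25 = (−(1/19)z + 5/19)(19z + 95) + (0)
Last nonzero remainder: 19z + 95. Dividing through by 19 gives the monic gcd z + 5.
Then lcm(f, g) = f·g / gcd(f, g); expanding and making the result monic gives the answer.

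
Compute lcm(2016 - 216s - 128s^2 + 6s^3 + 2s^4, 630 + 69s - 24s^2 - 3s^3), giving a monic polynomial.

By polynomial division,
  2s^4 + 6s^3 - 128s^2 - 216s + 2016 = (-(2/3)s + 10/3)(-3s^3 - 24s^2 + 69s + 630) + (-2s^2 - 26s - 84)
  -3s^3 - 24s^2 + 69s + 630 = ((3/2)s - 15/2)(-2s^2 - 26s - 84) + (0)
Last nonzero remainder: -2s^2 - 26s - 84. Dividing through by -2 gives the monic gcd s^2 + 13s + 42.
Then lcm(f, g) = f·g / gcd(f, g); expanding and making the result monic gives the answer.

-5040 + 1548s + 212s^2 - 79s^3 - 2s^4 + s^5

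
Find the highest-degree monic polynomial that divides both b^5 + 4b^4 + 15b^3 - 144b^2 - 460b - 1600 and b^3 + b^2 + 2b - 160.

Apply the Euclidean algorithm:
  b^5 + 4b^4 + 15b^3 - 144b^2 - 460b - 1600 = (b^2 + 3b + 10)(b^3 + b^2 + 2b - 160) + (0)
The last nonzero remainder b^3 + b^2 + 2b - 160 is already monic.

b^3 + b^2 + 2b - 160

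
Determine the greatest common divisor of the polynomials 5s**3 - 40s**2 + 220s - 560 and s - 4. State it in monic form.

By polynomial division,
  5s**3 - 40s**2 + 220s - 560 = (5s**2 - 20s + 140)(s - 4) + (0)
The last nonzero remainder s - 4 is already monic.

s - 4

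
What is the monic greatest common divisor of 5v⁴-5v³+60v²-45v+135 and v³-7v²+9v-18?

v²-v+3

By polynomial division,
  5v⁴-5v³+60v²-45v+135 = (5v+30)(v³-7v²+9v-18) + (225v²-225v+675)
  v³-7v²+9v-18 = ((1/225)v-2/75)(225v²-225v+675) + (0)
Last nonzero remainder: 225v²-225v+675. Dividing through by 225 gives the monic gcd v²-v+3.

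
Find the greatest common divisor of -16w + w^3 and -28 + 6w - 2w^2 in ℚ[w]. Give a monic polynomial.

Apply the Euclidean algorithm:
  w^3 - 16w = (-(1/2)w - 3/2)(-2w^2 + 6w - 28) + (-21w - 42)
  -2w^2 + 6w - 28 = ((2/21)w - 10/21)(-21w - 42) + (-48)
  -21w - 42 = ((7/16)w + 7/8)(-48) + (0)
The last nonzero remainder is the constant -48, so the polynomials are coprime and gcd = 1.

1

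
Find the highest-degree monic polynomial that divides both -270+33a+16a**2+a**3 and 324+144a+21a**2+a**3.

Repeated division with remainder:
  a**3+16a**2+33a-270 = (a**3+21a**2+144a+324) + (-5a**2-111a-594)
  a**3+21a**2+144a+324 = (-(1/5)a+6/25)(-5a**2-111a-594) + ((1296/25)a+11664/25)
  -5a**2-111a-594 = (-(125/1296)a-275/216)((1296/25)a+11664/25) + (0)
Last nonzero remainder: (1296/25)a+11664/25. Dividing through by 1296/25 gives the monic gcd a+9.

9+a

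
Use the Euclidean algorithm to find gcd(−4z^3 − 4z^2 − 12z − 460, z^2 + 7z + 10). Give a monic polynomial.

Apply the Euclidean algorithm:
  −4z^3 − 4z^2 − 12z − 460 = (−4z + 24)(z^2 + 7z + 10) + (−140z − 700)
  z^2 + 7z + 10 = (−(1/140)z − 1/70)(−140z − 700) + (0)
Last nonzero remainder: −140z − 700. Dividing through by −140 gives the monic gcd z + 5.

z + 5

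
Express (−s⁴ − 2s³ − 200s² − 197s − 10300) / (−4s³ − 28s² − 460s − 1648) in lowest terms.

Euclidean algorithm in ℚ[s]:
  −s⁴ − 2s³ − 200s² − 197s − 10300 = ((1/4)s − 5/4)(−4s³ − 28s² − 460s − 1648) + (−120s² − 360s − 12360)
  −4s³ − 28s² − 460s − 1648 = ((1/30)s + 2/15)(−120s² − 360s − 12360) + (0)
Last nonzero remainder: −120s² − 360s − 12360. Dividing through by −120 gives the monic gcd s² + 3s + 103.
Cancel s² + 3s + 103 from numerator and denominator to get the reduced form.

(s² − s + 100)/(4s + 16)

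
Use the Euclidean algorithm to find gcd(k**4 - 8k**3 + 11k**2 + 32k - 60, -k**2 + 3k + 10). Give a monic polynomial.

By polynomial division,
  k**4 - 8k**3 + 11k**2 + 32k - 60 = (-k**2 + 5k - 6)(-k**2 + 3k + 10) + (0)
Last nonzero remainder: -k**2 + 3k + 10. Dividing through by -1 gives the monic gcd k**2 - 3k - 10.

k**2 - 3k - 10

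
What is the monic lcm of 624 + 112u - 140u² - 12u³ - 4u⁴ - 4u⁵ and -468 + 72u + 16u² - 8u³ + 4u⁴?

468 - 72u - 133u² + 26u³ - 2u⁵ + u⁶

Euclidean algorithm in ℚ[u]:
  -4u⁵ - 4u⁴ - 12u³ - 140u² + 112u + 624 = (-u - 3)(4u⁴ - 8u³ + 16u² + 72u - 468) + (-20u³ - 20u² - 140u - 780)
  4u⁴ - 8u³ + 16u² + 72u - 468 = (-(1/5)u + 3/5)(-20u³ - 20u² - 140u - 780) + (0)
Last nonzero remainder: -20u³ - 20u² - 140u - 780. Dividing through by -20 gives the monic gcd u³ + u² + 7u + 39.
Then lcm(f, g) = f·g / gcd(f, g); expanding and making the result monic gives the answer.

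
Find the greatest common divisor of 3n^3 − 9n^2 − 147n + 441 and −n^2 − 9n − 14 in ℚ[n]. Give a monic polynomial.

Apply the Euclidean algorithm:
  3n^3 − 9n^2 − 147n + 441 = (−3n + 36)(−n^2 − 9n − 14) + (135n + 945)
  −n^2 − 9n − 14 = (−(1/135)n − 2/135)(135n + 945) + (0)
Last nonzero remainder: 135n + 945. Dividing through by 135 gives the monic gcd n + 7.

n + 7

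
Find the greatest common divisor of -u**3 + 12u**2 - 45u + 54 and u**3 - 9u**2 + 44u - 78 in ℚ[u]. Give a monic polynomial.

u - 3

Euclidean algorithm in ℚ[u]:
  -u**3 + 12u**2 - 45u + 54 = (-1)(u**3 - 9u**2 + 44u - 78) + (3u**2 - u - 24)
  u**3 - 9u**2 + 44u - 78 = ((1/3)u - 26/9)(3u**2 - u - 24) + ((442/9)u - 442/3)
  3u**2 - u - 24 = ((27/442)u + 36/221)((442/9)u - 442/3) + (0)
Last nonzero remainder: (442/9)u - 442/3. Dividing through by 442/9 gives the monic gcd u - 3.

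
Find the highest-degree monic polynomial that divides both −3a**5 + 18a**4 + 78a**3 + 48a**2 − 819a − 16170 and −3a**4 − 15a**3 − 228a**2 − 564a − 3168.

By polynomial division,
  −3a**5 + 18a**4 + 78a**3 + 48a**2 − 819a − 16170 = (a − 11)(−3a**4 − 15a**3 − 228a**2 − 564a − 3168) + (141a**3 − 1896a**2 − 3855a − 51018)
  −3a**4 − 15a**3 − 228a**2 − 564a − 3168 = (−(1/47)a − 867/2209)(141a**3 − 1896a**2 − 3855a − 51018) + (−(2328669/2209)a**2 − (6986007/2209)a − 51230718/2209)
  141a**3 − 1896a**2 − 3855a − 51018 = (−(103823/776223)a + 1707557/776223)(−(2328669/2209)a**2 − (6986007/2209)a − 51230718/2209) + (0)
Last nonzero remainder: −(2328669/2209)a**2 − (6986007/2209)a − 51230718/2209. Dividing through by −2328669/2209 gives the monic gcd a**2 + 3a + 22.

a**2 + 3a + 22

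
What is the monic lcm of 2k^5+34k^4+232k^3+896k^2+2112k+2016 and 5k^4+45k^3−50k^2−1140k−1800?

k^6+12k^5+31k^4−132k^3−1184k^2−4272k−5040

Repeated division with remainder:
  2k^5+34k^4+232k^3+896k^2+2112k+2016 = ((2/5)k+16/5)(5k^4+45k^3−50k^2−1140k−1800) + (108k^3+1512k^2+6480k+7776)
  5k^4+45k^3−50k^2−1140k−1800 = ((5/108)k−25/108)(108k^3+1512k^2+6480k+7776) + (0)
Last nonzero remainder: 108k^3+1512k^2+6480k+7776. Dividing through by 108 gives the monic gcd k^3+14k^2+60k+72.
Then lcm(f, g) = f·g / gcd(f, g); expanding and making the result monic gives the answer.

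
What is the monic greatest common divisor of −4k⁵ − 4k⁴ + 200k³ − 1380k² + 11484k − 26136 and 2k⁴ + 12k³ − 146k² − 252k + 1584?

k³ + 2k² − 81k + 198

By polynomial division,
  −4k⁵ − 4k⁴ + 200k³ − 1380k² + 11484k − 26136 = (−2k + 10)(2k⁴ + 12k³ − 146k² − 252k + 1584) + (−212k³ − 424k² + 17172k − 41976)
  2k⁴ + 12k³ − 146k² − 252k + 1584 = (−(1/106)k − 2/53)(−212k³ − 424k² + 17172k − 41976) + (0)
Last nonzero remainder: −212k³ − 424k² + 17172k − 41976. Dividing through by −212 gives the monic gcd k³ + 2k² − 81k + 198.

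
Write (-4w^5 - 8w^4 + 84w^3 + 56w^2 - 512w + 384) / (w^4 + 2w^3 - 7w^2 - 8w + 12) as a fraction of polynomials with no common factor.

(-4w^3 - 20w^2 + 32w + 192)/(w^2 + 5w + 6)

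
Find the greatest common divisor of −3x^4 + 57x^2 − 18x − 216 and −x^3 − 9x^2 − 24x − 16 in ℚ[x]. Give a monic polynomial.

x + 4

By polynomial division,
  −3x^4 + 57x^2 − 18x − 216 = (3x − 27)(−x^3 − 9x^2 − 24x − 16) + (−114x^2 − 618x − 648)
  −x^3 − 9x^2 − 24x − 16 = ((1/114)x + 34/1083)(−114x^2 − 618x − 648) + ((392/361)x + 1568/361)
  −114x^2 − 618x − 648 = (−(20577/196)x − 29241/196)((392/361)x + 1568/361) + (0)
Last nonzero remainder: (392/361)x + 1568/361. Dividing through by 392/361 gives the monic gcd x + 4.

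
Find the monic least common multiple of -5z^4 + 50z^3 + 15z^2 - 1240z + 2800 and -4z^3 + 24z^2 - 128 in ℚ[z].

z^5 - 8z^4 - 23z^3 + 242z^2 - 64z - 1120

By polynomial division,
  -5z^4 + 50z^3 + 15z^2 - 1240z + 2800 = ((5/4)z - 5)(-4z^3 + 24z^2 - 128) + (135z^2 - 1080z + 2160)
  -4z^3 + 24z^2 - 128 = (-(4/135)z - 8/135)(135z^2 - 1080z + 2160) + (0)
Last nonzero remainder: 135z^2 - 1080z + 2160. Dividing through by 135 gives the monic gcd z^2 - 8z + 16.
Then lcm(f, g) = f·g / gcd(f, g); expanding and making the result monic gives the answer.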